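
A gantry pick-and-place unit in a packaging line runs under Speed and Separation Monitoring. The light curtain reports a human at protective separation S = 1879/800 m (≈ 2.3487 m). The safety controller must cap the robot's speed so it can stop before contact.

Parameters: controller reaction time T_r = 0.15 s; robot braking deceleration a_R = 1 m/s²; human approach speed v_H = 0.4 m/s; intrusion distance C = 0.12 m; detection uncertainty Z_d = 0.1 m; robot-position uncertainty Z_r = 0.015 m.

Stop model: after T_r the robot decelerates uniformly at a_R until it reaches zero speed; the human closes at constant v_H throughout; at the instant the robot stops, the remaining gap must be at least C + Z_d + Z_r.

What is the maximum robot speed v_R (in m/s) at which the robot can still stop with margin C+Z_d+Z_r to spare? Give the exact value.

collect terms ⇒ (1/2)·v_R² + (11/20)·v_R + (-1643/800) = 0
  disc = (11/20)² − 4·(1/2)·(-1643/800) = 441/100 ; √disc = 21/10
  v_R = (−(11/20) + 21/10) / (2·(1/2)) = 31/20 m/s
check:
stop time T_s = (31/20)/1 = 1.5500 s
reaction-phase robot travel = 1.5500·0.1500 = 0.2325 m
robot under decel: 1.5500²/(2·1.0000) = 1.2012 m
human over T_r+T_s: 0.4000·(0.1500+1.5500) = 0.6800 m
margins: 0.1200+0.1000+0.0150 = 0.2350 m
sum ≈ 0.2325+1.2012+0.6800+0.2350 ≈ 2.3487 m = S ✓

v_R_max = 31/20 m/s = 1.5500 m/s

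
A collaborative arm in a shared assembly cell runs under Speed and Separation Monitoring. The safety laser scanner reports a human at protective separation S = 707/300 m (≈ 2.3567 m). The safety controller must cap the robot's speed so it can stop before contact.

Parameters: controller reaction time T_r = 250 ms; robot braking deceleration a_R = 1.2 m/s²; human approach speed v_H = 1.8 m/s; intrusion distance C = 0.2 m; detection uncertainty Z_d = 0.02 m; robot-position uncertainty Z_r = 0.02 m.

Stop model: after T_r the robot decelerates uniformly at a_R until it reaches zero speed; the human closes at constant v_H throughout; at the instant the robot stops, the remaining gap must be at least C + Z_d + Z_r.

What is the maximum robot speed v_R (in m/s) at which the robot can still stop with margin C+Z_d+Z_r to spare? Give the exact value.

v_R_max = 4/5 m/s = 0.8000 m/s

quadratic (5/12)·v² + (7/4)·v + (-5/3) = 0
  disc = (7/4)² − 4·(5/12)·(-5/3) = 841/144 ; √disc = 29/12
  v_R = (−(7/4) + 29/12) / (2·(5/12)) = 4/5 m/s
check:
braking lasts T_s = (4/5)/(6/5) = 0.6667 s
robot covers v_R·T_r = 0.8000·0.2500 = 0.2000 m before braking
robot covers 0.8000·0.6667 − ½·1.2000·0.6667² = 0.2667 m while stopping
human over T_r+T_s: 1.8000·(0.2500+0.6667) = 1.6500 m
residual clearance needed = 0.2000+0.0200+0.0200 = 0.2400 m
sum ≈ 0.2000+0.2667+1.6500+0.2400 ≈ 2.3567 m = S ✓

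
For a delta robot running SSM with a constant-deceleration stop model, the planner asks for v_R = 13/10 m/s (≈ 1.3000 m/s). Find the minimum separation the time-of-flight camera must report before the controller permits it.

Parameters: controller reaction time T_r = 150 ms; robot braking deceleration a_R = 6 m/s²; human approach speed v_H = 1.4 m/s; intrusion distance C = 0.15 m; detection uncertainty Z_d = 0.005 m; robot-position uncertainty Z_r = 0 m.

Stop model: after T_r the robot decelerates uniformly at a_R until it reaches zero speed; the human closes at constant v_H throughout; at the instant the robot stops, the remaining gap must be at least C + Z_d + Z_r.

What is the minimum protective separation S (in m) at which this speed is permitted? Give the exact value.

braking lasts T_s = (13/10)/6 = 0.2167 s
robot covers v_R·T_r = 1.3000·0.1500 = 0.1950 m before braking
robot covers 1.3000·0.2167 − ½·6.0000·0.2167² = 0.1408 m while stopping
human closes 1.4000·0.3667 = 0.5133 m
C+Z_d+Z_r = 0.1500+0.0050+0.0000 = 0.1550 m
S_min ≈ 0.1950+0.1408+0.5133+0.1550  ⇒  S_min = 241/240 m

S_min = 241/240 m = 1.0042 m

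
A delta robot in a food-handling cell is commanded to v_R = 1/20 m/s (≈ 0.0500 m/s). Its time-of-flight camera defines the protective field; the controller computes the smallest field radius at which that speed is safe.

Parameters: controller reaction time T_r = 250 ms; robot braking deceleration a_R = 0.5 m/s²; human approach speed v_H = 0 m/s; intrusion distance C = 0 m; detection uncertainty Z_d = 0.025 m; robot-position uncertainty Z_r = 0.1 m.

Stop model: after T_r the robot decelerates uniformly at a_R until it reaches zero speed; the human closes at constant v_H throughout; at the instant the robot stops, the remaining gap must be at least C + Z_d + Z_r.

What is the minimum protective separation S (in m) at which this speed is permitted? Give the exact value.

S_min = 7/50 m = 0.1400 m

stop time T_s = (1/20)/(1/2) = 0.1000 s
reaction-phase robot travel = 0.0500·0.2500 = 0.0125 m
braking distance = 0.0500²/(2·0.5000) = 0.0025 m
person approaches 0.0000·(0.2500+0.1000) = 0.0000 m
residual clearance needed = 0.0000+0.0250+0.1000 = 0.1250 m
S_min ≈ 0.0125+0.0025+0.0000+0.1250  ⇒  S_min = 7/50 m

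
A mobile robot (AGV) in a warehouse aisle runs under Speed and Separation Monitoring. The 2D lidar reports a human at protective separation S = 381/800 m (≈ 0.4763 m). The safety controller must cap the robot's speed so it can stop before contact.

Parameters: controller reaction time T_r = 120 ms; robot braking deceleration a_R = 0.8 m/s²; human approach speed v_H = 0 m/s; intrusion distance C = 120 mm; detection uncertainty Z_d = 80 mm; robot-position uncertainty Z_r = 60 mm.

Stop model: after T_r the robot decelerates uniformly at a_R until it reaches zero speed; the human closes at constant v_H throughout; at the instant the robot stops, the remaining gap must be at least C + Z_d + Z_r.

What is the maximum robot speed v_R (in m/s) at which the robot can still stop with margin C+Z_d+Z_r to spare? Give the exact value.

v_R_max = 1/2 m/s = 0.5000 m/s

at the boundary: (5/8)·v² + (3/25)·v + (-173/800) = 0
  disc = (3/25)² − 4·(5/8)·(-173/800) = 22201/40000 ; √disc = 149/200
  v_R = (−(3/25) + 149/200) / (2·(5/8)) = 1/2 m/s
check:
T_s = v_R/a_R = (1/2)/(4/5) = 0.6250 s
robot covers v_R·T_r = 0.5000·0.1200 = 0.0600 m before braking
braking distance = 0.5000²/(2·0.8000) = 0.1562 m
human over T_r+T_s: 0.0000·(0.1200+0.6250) = 0.0000 m
C+Z_d+Z_r = 0.1200+0.0800+0.0600 = 0.2600 m
sum ≈ 0.0600+0.1562+0.0000+0.2600 ≈ 0.4763 m = S ✓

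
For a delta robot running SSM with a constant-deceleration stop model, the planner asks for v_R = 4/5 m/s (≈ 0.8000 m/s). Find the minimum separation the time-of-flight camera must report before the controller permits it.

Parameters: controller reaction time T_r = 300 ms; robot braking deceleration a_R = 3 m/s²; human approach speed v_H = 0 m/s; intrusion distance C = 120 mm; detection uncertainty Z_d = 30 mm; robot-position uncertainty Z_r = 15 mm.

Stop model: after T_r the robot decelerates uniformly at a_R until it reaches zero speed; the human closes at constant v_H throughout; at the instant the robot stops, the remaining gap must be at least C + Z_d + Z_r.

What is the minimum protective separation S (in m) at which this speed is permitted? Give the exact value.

braking lasts T_s = (4/5)/3 = 0.2667 s
robot covers v_R·T_r = 0.8000·0.3000 = 0.2400 m before braking
robot under decel: 0.8000²/(2·3.0000) = 0.1067 m
person approaches 0.0000·(0.3000+0.2667) = 0.0000 m
residual clearance needed = 0.1200+0.0300+0.0150 = 0.1650 m
S_min ≈ 0.2400+0.1067+0.0000+0.1650  ⇒  S_min = 307/600 m

S_min = 307/600 m = 0.5117 m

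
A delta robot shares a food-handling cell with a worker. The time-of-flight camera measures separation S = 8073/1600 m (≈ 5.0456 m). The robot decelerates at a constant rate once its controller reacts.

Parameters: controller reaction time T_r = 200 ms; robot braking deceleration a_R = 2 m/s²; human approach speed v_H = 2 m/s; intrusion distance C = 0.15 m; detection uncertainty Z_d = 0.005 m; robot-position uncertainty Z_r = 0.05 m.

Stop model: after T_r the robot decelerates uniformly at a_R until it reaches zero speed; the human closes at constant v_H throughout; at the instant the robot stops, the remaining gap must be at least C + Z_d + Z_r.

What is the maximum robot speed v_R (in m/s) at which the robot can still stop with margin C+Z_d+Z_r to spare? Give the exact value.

v_R_max = 49/20 m/s = 2.4500 m/s

collect terms ⇒ (1/4)·v_R² + (6/5)·v_R + (-1421/320) = 0
  disc = (6/5)² − 4·(1/4)·(-1421/320) = 9409/1600 ; √disc = 97/40
  v_R = (−(6/5) + 97/40) / (2·(1/4)) = 49/20 m/s
check:
braking lasts T_s = (49/20)/2 = 1.2250 s
robot in T_r: 2.4500·0.2000 = 0.4900 m
robot under decel: 2.4500²/(2·2.0000) = 1.5006 m
person approaches 2.0000·(0.2000+1.2250) = 2.8500 m
margins: 0.1500+0.0050+0.0500 = 0.2050 m
sum ≈ 0.4900+1.5006+2.8500+0.2050 ≈ 5.0456 m = S ✓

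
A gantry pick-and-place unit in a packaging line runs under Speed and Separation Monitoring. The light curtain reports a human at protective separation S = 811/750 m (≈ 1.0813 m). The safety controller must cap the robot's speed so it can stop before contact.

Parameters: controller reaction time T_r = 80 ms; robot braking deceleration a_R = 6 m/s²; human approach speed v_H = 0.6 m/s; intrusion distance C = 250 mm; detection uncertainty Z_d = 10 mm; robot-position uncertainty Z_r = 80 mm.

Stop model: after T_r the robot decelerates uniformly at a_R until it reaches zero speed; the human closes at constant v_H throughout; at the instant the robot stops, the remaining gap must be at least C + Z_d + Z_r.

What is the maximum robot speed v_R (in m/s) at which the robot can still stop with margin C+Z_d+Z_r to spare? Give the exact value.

quadratic (1/12)·v² + (9/50)·v + (-52/75) = 0
  disc = (9/50)² − 4·(1/12)·(-52/75) = 5929/22500 ; √disc = 77/150
  v_R = (−(9/50) + 77/150) / (2·(1/12)) = 2 m/s
check:
T_s = v_R/a_R = 2/6 = 0.3333 s
robot in T_r: 2.0000·0.0800 = 0.1600 m
robot covers 2.0000·0.3333 − ½·6.0000·0.3333² = 0.3333 m while stopping
person approaches 0.6000·(0.0800+0.3333) = 0.2480 m
margins: 0.2500+0.0100+0.0800 = 0.3400 m
sum ≈ 0.1600+0.3333+0.2480+0.3400 ≈ 1.0813 m = S ✓

v_R_max = 2 m/s = 2.0000 m/s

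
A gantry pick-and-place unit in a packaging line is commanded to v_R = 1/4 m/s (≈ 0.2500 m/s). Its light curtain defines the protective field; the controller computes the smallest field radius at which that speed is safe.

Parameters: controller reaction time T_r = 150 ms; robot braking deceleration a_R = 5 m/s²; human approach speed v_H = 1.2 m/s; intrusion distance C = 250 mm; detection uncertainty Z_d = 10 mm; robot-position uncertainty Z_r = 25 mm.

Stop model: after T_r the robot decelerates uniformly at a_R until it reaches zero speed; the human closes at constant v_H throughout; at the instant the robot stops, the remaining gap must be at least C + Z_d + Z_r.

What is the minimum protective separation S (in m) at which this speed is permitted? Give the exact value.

stop time T_s = (1/4)/5 = 0.0500 s
reaction-phase robot travel = 0.2500·0.1500 = 0.0375 m
braking distance = 0.2500²/(2·5.0000) = 0.0063 m
person approaches 1.2000·(0.1500+0.0500) = 0.2400 m
C+Z_d+Z_r = 0.2500+0.0100+0.0250 = 0.2850 m
S_min ≈ 0.0375+0.0063+0.2400+0.2850  ⇒  S_min = 91/160 m

S_min = 91/160 m = 0.5687 m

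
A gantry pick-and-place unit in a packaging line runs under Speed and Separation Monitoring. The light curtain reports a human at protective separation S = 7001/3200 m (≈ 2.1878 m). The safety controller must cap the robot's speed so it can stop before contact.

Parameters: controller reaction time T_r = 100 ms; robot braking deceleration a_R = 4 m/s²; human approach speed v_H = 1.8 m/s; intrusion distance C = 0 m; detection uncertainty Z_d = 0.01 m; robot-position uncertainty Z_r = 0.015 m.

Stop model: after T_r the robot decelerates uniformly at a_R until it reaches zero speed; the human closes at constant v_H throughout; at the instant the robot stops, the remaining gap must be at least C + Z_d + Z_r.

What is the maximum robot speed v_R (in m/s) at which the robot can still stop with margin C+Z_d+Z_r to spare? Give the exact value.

v_R_max = 47/20 m/s = 2.3500 m/s

at the boundary: (1/8)·v² + (11/20)·v + (-1269/640) = 0
  disc = (11/20)² − 4·(1/8)·(-1269/640) = 8281/6400 ; √disc = 91/80
  v_R = (−(11/20) + 91/80) / (2·(1/8)) = 47/20 m/s
check:
stop time T_s = (47/20)/4 = 0.5875 s
robot covers v_R·T_r = 2.3500·0.1000 = 0.2350 m before braking
robot covers 2.3500·0.5875 − ½·4.0000·0.5875² = 0.6903 m while stopping
human over T_r+T_s: 1.8000·(0.1000+0.5875) = 1.2375 m
residual clearance needed = 0.0000+0.0100+0.0150 = 0.0250 m
sum ≈ 0.2350+0.6903+1.2375+0.0250 ≈ 2.1878 m = S ✓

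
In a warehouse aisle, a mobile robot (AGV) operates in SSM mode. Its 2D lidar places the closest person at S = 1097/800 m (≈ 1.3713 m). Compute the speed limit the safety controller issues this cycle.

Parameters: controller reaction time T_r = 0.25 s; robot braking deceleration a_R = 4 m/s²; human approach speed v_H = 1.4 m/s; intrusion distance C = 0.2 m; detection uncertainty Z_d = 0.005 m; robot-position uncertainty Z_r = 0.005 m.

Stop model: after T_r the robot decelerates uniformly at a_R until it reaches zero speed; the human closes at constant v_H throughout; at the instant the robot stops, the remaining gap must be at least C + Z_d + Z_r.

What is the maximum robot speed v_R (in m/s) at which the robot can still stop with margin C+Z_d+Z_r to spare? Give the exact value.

v_R_max = 11/10 m/s = 1.1000 m/s

at the boundary: (1/8)·v² + (3/5)·v + (-649/800) = 0
  disc = (3/5)² − 4·(1/8)·(-649/800) = 49/64 ; √disc = 7/8
  v_R = (−(3/5) + 7/8) / (2·(1/8)) = 11/10 m/s
check:
T_s = v_R/a_R = (11/10)/4 = 0.2750 s
reaction-phase robot travel = 1.1000·0.2500 = 0.2750 m
robot covers 1.1000·0.2750 − ½·4.0000·0.2750² = 0.1512 m while stopping
person approaches 1.4000·(0.2500+0.2750) = 0.7350 m
margins: 0.2000+0.0050+0.0050 = 0.2100 m
sum ≈ 0.2750+0.1512+0.7350+0.2100 ≈ 1.3713 m = S ✓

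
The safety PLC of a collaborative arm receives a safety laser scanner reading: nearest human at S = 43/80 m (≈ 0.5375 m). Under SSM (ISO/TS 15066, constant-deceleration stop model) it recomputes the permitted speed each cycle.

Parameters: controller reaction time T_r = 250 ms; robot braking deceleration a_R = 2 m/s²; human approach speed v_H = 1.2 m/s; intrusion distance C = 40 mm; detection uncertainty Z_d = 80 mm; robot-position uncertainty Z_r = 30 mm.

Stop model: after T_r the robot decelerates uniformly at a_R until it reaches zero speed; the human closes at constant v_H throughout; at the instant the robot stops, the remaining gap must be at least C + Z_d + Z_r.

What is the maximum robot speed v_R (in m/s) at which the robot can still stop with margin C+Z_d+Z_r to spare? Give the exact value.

at the boundary: (1/4)·v² + (17/20)·v + (-7/80) = 0
  disc = (17/20)² − 4·(1/4)·(-7/80) = 81/100 ; √disc = 9/10
  v_R = (−(17/20) + 9/10) / (2·(1/4)) = 1/10 m/s
check:
T_s = v_R/a_R = (1/10)/2 = 0.0500 s
robot in T_r: 0.1000·0.2500 = 0.0250 m
robot under decel: 0.1000²/(2·2.0000) = 0.0025 m
human over T_r+T_s: 1.2000·(0.2500+0.0500) = 0.3600 m
residual clearance needed = 0.0400+0.0800+0.0300 = 0.1500 m
sum ≈ 0.0250+0.0025+0.3600+0.1500 ≈ 0.5375 m = S ✓

v_R_max = 1/10 m/s = 0.1000 m/s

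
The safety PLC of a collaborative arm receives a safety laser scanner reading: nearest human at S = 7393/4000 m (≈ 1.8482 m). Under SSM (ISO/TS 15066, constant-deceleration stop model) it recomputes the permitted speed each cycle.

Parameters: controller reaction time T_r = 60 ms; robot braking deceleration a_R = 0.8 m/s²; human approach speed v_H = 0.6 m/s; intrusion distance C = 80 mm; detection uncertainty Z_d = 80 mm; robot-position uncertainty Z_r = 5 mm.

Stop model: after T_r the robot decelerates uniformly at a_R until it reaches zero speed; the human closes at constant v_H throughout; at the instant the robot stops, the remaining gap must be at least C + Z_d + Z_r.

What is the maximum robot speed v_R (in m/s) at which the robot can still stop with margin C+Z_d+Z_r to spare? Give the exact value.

v_R_max = 11/10 m/s = 1.1000 m/s

collect terms ⇒ (5/8)·v_R² + (81/100)·v_R + (-6589/4000) = 0
  disc = (81/100)² − 4·(5/8)·(-6589/4000) = 190969/40000 ; √disc = 437/200
  v_R = (−(81/100) + 437/200) / (2·(5/8)) = 11/10 m/s
check:
braking lasts T_s = (11/10)/(4/5) = 1.3750 s
robot covers v_R·T_r = 1.1000·0.0600 = 0.0660 m before braking
robot covers 1.1000·1.3750 − ½·0.8000·1.3750² = 0.7562 m while stopping
human closes 0.6000·1.4350 = 0.8610 m
margins: 0.0800+0.0800+0.0050 = 0.1650 m
sum ≈ 0.0660+0.7562+0.8610+0.1650 ≈ 1.8482 m = S ✓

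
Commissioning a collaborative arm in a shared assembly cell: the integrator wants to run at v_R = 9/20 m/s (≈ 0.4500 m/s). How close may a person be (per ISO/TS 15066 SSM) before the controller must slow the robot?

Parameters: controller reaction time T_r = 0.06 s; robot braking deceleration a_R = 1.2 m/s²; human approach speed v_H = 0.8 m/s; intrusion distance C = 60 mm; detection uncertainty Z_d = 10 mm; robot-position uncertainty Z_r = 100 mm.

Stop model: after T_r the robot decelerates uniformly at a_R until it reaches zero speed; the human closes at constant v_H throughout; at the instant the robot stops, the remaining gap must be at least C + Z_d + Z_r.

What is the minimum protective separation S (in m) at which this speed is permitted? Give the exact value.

stop time T_s = (9/20)/(6/5) = 0.3750 s
robot in T_r: 0.4500·0.0600 = 0.0270 m
braking distance = 0.4500²/(2·1.2000) = 0.0844 m
human closes 0.8000·0.4350 = 0.3480 m
margins: 0.0600+0.0100+0.1000 = 0.1700 m
S_min ≈ 0.0270+0.0844+0.3480+0.1700  ⇒  S_min = 1007/1600 m

S_min = 1007/1600 m = 0.6294 m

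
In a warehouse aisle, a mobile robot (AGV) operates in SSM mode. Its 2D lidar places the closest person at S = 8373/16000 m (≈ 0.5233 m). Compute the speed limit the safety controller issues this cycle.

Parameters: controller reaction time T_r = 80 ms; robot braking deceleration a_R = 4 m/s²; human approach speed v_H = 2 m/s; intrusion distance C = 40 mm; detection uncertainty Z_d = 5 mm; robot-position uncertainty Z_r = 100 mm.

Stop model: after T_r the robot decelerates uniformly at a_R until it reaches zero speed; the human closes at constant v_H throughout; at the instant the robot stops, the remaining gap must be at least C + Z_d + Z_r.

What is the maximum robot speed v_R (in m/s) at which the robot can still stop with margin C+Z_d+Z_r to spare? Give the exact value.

v_R_max = 7/20 m/s = 0.3500 m/s

at the boundary: (1/8)·v² + (29/50)·v + (-3493/16000) = 0
  disc = (29/50)² − 4·(1/8)·(-3493/16000) = 71289/160000 ; √disc = 267/400
  v_R = (−(29/50) + 267/400) / (2·(1/8)) = 7/20 m/s
check:
braking lasts T_s = (7/20)/4 = 0.0875 s
robot in T_r: 0.3500·0.0800 = 0.0280 m
robot under decel: 0.3500²/(2·4.0000) = 0.0153 m
human closes 2.0000·0.1675 = 0.3350 m
residual clearance needed = 0.0400+0.0050+0.1000 = 0.1450 m
sum ≈ 0.0280+0.0153+0.3350+0.1450 ≈ 0.5233 m = S ✓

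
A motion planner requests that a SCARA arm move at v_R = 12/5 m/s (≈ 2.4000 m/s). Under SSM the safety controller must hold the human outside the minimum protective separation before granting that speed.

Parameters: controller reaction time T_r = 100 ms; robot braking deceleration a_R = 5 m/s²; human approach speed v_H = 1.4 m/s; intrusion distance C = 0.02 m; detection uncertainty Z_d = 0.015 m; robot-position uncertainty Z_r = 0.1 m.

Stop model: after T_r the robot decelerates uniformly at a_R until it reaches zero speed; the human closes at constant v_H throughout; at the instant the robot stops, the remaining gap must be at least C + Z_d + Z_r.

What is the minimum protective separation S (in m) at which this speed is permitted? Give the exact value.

S_min = 1763/1000 m = 1.7630 m

stop time T_s = (12/5)/5 = 0.4800 s
robot covers v_R·T_r = 2.4000·0.1000 = 0.2400 m before braking
robot covers 2.4000·0.4800 − ½·5.0000·0.4800² = 0.5760 m while stopping
human over T_r+T_s: 1.4000·(0.1000+0.4800) = 0.8120 m
residual clearance needed = 0.0200+0.0150+0.1000 = 0.1350 m
S_min ≈ 0.2400+0.5760+0.8120+0.1350  ⇒  S_min = 1763/1000 m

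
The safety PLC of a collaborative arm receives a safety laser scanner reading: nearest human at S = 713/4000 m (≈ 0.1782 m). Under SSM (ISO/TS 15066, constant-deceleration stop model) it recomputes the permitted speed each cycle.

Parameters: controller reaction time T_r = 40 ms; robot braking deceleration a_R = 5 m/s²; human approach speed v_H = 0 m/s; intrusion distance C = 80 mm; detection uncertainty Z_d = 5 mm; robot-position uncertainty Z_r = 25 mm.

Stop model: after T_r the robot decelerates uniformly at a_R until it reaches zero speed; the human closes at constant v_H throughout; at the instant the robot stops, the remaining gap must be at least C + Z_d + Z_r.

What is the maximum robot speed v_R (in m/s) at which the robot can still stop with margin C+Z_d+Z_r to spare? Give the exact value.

quadratic (1/10)·v² + (1/25)·v + (-273/4000) = 0
  disc = (1/25)² − 4·(1/10)·(-273/4000) = 289/10000 ; √disc = 17/100
  v_R = (−(1/25) + 17/100) / (2·(1/10)) = 13/20 m/s
check:
braking lasts T_s = (13/20)/5 = 0.1300 s
reaction-phase robot travel = 0.6500·0.0400 = 0.0260 m
braking distance = 0.6500²/(2·5.0000) = 0.0423 m
person approaches 0.0000·(0.0400+0.1300) = 0.0000 m
C+Z_d+Z_r = 0.0800+0.0050+0.0250 = 0.1100 m
sum ≈ 0.0260+0.0423+0.0000+0.1100 ≈ 0.1782 m = S ✓

v_R_max = 13/20 m/s = 0.6500 m/s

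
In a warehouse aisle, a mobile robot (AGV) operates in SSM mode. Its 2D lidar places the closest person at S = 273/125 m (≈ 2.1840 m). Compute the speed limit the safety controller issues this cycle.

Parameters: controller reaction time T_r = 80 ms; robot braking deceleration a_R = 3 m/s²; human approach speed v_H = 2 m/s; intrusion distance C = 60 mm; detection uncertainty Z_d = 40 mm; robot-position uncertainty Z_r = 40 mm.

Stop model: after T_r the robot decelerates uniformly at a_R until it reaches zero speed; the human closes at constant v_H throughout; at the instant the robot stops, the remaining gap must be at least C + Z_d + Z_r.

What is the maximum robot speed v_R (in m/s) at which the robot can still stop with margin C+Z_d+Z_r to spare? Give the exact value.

v_R_max = 9/5 m/s = 1.8000 m/s

quadratic (1/6)·v² + (56/75)·v + (-471/250) = 0
  disc = (56/75)² − 4·(1/6)·(-471/250) = 10201/5625 ; √disc = 101/75
  v_R = (−(56/75) + 101/75) / (2·(1/6)) = 9/5 m/s
check:
stop time T_s = (9/5)/3 = 0.6000 s
reaction-phase robot travel = 1.8000·0.0800 = 0.1440 m
robot covers 1.8000·0.6000 − ½·3.0000·0.6000² = 0.5400 m while stopping
person approaches 2.0000·(0.0800+0.6000) = 1.3600 m
margins: 0.0600+0.0400+0.0400 = 0.1400 m
sum ≈ 0.1440+0.5400+1.3600+0.1400 ≈ 2.1840 m = S ✓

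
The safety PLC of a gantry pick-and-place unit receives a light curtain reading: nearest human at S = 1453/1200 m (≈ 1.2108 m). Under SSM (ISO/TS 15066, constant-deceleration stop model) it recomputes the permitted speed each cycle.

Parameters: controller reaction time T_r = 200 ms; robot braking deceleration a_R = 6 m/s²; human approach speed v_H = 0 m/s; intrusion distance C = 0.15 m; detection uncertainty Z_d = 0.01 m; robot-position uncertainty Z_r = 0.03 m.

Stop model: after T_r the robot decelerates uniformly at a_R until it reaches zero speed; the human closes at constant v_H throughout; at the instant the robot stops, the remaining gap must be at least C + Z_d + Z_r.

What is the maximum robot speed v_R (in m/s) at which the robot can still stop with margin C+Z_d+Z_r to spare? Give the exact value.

v_R_max = 5/2 m/s = 2.5000 m/s

quadratic (1/12)·v² + (1/5)·v + (-49/48) = 0
  disc = (1/5)² − 4·(1/12)·(-49/48) = 1369/3600 ; √disc = 37/60
  v_R = (−(1/5) + 37/60) / (2·(1/12)) = 5/2 m/s
check:
braking lasts T_s = (5/2)/6 = 0.4167 s
robot in T_r: 2.5000·0.2000 = 0.5000 m
robot covers 2.5000·0.4167 − ½·6.0000·0.4167² = 0.5208 m while stopping
human over T_r+T_s: 0.0000·(0.2000+0.4167) = 0.0000 m
C+Z_d+Z_r = 0.1500+0.0100+0.0300 = 0.1900 m
sum ≈ 0.5000+0.5208+0.0000+0.1900 ≈ 1.2108 m = S ✓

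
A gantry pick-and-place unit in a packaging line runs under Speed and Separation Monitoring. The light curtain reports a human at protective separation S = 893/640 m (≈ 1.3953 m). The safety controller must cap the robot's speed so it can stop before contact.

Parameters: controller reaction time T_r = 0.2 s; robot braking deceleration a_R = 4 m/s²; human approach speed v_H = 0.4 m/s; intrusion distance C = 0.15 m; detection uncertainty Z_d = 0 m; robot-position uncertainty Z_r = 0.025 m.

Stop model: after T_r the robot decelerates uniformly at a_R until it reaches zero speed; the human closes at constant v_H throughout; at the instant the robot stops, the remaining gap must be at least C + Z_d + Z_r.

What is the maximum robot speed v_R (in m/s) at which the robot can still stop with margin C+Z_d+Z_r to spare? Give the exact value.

quadratic (1/8)·v² + (3/10)·v + (-3649/3200) = 0
  disc = (3/10)² − 4·(1/8)·(-3649/3200) = 169/256 ; √disc = 13/16
  v_R = (−(3/10) + 13/16) / (2·(1/8)) = 41/20 m/s
check:
braking lasts T_s = (41/20)/4 = 0.5125 s
reaction-phase robot travel = 2.0500·0.2000 = 0.4100 m
robot under decel: 2.0500²/(2·4.0000) = 0.5253 m
person approaches 0.4000·(0.2000+0.5125) = 0.2850 m
residual clearance needed = 0.1500+0.0000+0.0250 = 0.1750 m
sum ≈ 0.4100+0.5253+0.2850+0.1750 ≈ 1.3953 m = S ✓

v_R_max = 41/20 m/s = 2.0500 m/s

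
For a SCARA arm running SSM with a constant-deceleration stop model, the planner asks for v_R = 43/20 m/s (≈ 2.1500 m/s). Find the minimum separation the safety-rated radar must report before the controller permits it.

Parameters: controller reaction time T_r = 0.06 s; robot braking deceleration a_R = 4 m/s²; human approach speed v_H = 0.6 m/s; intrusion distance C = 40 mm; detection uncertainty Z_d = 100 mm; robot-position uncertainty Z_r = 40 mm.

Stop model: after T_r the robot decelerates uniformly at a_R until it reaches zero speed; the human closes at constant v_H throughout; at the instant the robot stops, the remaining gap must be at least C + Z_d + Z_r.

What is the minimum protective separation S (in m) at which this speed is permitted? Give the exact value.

braking lasts T_s = (43/20)/4 = 0.5375 s
robot covers v_R·T_r = 2.1500·0.0600 = 0.1290 m before braking
braking distance = 2.1500²/(2·4.0000) = 0.5778 m
human over T_r+T_s: 0.6000·(0.0600+0.5375) = 0.3585 m
residual clearance needed = 0.0400+0.1000+0.0400 = 0.1800 m
S_min ≈ 0.1290+0.5778+0.3585+0.1800  ⇒  S_min = 797/640 m

S_min = 797/640 m = 1.2453 m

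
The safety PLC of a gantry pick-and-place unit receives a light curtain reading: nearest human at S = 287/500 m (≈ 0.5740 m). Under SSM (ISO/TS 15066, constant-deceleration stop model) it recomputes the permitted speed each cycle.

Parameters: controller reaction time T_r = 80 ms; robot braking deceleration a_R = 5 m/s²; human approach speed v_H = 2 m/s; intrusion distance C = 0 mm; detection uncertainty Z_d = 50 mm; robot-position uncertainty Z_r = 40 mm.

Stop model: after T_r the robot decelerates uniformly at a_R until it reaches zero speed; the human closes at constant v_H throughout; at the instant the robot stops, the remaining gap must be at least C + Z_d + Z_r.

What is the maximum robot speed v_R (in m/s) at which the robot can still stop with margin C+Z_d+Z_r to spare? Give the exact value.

v_R_max = 3/5 m/s = 0.6000 m/s

collect terms ⇒ (1/10)·v_R² + (12/25)·v_R + (-81/250) = 0
  disc = (12/25)² − 4·(1/10)·(-81/250) = 9/25 ; √disc = 3/5
  v_R = (−(12/25) + 3/5) / (2·(1/10)) = 3/5 m/s
check:
stop time T_s = (3/5)/5 = 0.1200 s
reaction-phase robot travel = 0.6000·0.0800 = 0.0480 m
braking distance = 0.6000²/(2·5.0000) = 0.0360 m
human over T_r+T_s: 2.0000·(0.0800+0.1200) = 0.4000 m
residual clearance needed = 0.0000+0.0500+0.0400 = 0.0900 m
sum ≈ 0.0480+0.0360+0.4000+0.0900 ≈ 0.5740 m = S ✓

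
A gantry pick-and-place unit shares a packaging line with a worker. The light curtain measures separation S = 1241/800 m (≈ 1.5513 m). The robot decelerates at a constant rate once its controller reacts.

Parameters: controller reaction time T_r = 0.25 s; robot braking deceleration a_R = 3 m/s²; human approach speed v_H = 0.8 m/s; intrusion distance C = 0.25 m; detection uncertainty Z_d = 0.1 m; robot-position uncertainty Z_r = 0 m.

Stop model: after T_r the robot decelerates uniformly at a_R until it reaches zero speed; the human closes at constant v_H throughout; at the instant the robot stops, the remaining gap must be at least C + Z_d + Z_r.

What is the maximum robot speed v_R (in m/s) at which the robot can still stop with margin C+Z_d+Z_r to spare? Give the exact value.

v_R_max = 27/20 m/s = 1.3500 m/s

quadratic (1/6)·v² + (31/60)·v + (-801/800) = 0
  disc = (31/60)² − 4·(1/6)·(-801/800) = 841/900 ; √disc = 29/30
  v_R = (−(31/60) + 29/30) / (2·(1/6)) = 27/20 m/s
check:
T_s = v_R/a_R = (27/20)/3 = 0.4500 s
reaction-phase robot travel = 1.3500·0.2500 = 0.3375 m
robot covers 1.3500·0.4500 − ½·3.0000·0.4500² = 0.3038 m while stopping
human closes 0.8000·0.7000 = 0.5600 m
C+Z_d+Z_r = 0.2500+0.1000+0.0000 = 0.3500 m
sum ≈ 0.3375+0.3038+0.5600+0.3500 ≈ 1.5513 m = S ✓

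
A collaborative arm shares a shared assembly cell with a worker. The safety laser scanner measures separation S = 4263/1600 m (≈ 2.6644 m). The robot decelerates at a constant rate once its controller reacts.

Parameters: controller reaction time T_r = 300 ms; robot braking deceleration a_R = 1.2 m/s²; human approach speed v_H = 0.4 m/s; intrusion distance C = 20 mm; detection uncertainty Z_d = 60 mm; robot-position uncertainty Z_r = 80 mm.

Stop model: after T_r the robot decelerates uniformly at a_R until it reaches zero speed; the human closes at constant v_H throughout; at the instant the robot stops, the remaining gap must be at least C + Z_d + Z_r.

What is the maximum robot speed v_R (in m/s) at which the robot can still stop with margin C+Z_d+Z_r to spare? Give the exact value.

collect terms ⇒ (5/12)·v_R² + (19/30)·v_R + (-763/320) = 0
  disc = (19/30)² − 4·(5/12)·(-763/320) = 63001/14400 ; √disc = 251/120
  v_R = (−(19/30) + 251/120) / (2·(5/12)) = 7/4 m/s
check:
braking lasts T_s = (7/4)/(6/5) = 1.4583 s
robot in T_r: 1.7500·0.3000 = 0.5250 m
robot under decel: 1.7500²/(2·1.2000) = 1.2760 m
human over T_r+T_s: 0.4000·(0.3000+1.4583) = 0.7033 m
margins: 0.0200+0.0600+0.0800 = 0.1600 m
sum ≈ 0.5250+1.2760+0.7033+0.1600 ≈ 2.6644 m = S ✓

v_R_max = 7/4 m/s = 1.7500 m/s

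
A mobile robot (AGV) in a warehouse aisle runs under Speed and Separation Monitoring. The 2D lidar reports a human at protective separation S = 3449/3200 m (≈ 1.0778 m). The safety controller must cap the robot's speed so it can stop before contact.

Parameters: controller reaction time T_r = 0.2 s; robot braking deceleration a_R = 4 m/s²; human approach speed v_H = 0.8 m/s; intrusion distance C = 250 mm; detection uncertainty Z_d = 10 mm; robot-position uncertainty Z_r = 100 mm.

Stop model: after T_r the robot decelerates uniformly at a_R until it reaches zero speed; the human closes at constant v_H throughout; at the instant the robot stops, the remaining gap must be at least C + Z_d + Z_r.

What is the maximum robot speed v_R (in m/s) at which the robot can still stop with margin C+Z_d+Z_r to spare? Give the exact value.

quadratic (1/8)·v² + (2/5)·v + (-357/640) = 0
  disc = (2/5)² − 4·(1/8)·(-357/640) = 2809/6400 ; √disc = 53/80
  v_R = (−(2/5) + 53/80) / (2·(1/8)) = 21/20 m/s
check:
stop time T_s = (21/20)/4 = 0.2625 s
robot covers v_R·T_r = 1.0500·0.2000 = 0.2100 m before braking
braking distance = 1.0500²/(2·4.0000) = 0.1378 m
person approaches 0.8000·(0.2000+0.2625) = 0.3700 m
residual clearance needed = 0.2500+0.0100+0.1000 = 0.3600 m
sum ≈ 0.2100+0.1378+0.3700+0.3600 ≈ 1.0778 m = S ✓

v_R_max = 21/20 m/s = 1.0500 m/s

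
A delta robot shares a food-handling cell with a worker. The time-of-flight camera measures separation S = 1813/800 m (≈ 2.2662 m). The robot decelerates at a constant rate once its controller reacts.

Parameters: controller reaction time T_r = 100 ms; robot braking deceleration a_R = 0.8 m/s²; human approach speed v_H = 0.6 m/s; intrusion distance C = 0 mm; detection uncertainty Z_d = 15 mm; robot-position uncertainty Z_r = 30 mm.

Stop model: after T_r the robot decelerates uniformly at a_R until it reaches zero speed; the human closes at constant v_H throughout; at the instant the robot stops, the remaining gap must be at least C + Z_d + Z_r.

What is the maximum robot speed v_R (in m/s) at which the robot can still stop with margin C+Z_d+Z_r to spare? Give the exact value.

at the boundary: (5/8)·v² + (17/20)·v + (-1729/800) = 0
  disc = (17/20)² − 4·(5/8)·(-1729/800) = 9801/1600 ; √disc = 99/40
  v_R = (−(17/20) + 99/40) / (2·(5/8)) = 13/10 m/s
check:
T_s = v_R/a_R = (13/10)/(4/5) = 1.6250 s
robot covers v_R·T_r = 1.3000·0.1000 = 0.1300 m before braking
robot covers 1.3000·1.6250 − ½·0.8000·1.6250² = 1.0562 m while stopping
human over T_r+T_s: 0.6000·(0.1000+1.6250) = 1.0350 m
C+Z_d+Z_r = 0.0000+0.0150+0.0300 = 0.0450 m
sum ≈ 0.1300+1.0562+1.0350+0.0450 ≈ 2.2662 m = S ✓

v_R_max = 13/10 m/s = 1.3000 m/s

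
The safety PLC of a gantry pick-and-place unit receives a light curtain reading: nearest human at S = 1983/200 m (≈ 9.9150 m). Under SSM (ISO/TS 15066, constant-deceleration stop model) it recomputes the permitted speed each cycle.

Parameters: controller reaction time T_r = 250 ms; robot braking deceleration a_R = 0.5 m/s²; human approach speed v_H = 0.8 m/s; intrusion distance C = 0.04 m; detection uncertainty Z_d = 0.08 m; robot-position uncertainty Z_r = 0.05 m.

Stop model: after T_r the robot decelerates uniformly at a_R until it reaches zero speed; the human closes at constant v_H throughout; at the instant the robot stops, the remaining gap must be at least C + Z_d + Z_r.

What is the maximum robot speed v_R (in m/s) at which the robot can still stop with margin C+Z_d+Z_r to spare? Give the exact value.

at the boundary: (1)·v² + (37/20)·v + (-1909/200) = 0
  disc = (37/20)² − 4·(1)·(-1909/200) = 16641/400 ; √disc = 129/20
  v_R = (−(37/20) + 129/20) / (2·(1)) = 23/10 m/s
check:
braking lasts T_s = (23/10)/(1/2) = 4.6000 s
robot covers v_R·T_r = 2.3000·0.2500 = 0.5750 m before braking
robot under decel: 2.3000²/(2·0.5000) = 5.2900 m
person approaches 0.8000·(0.2500+4.6000) = 3.8800 m
residual clearance needed = 0.0400+0.0800+0.0500 = 0.1700 m
sum ≈ 0.5750+5.2900+3.8800+0.1700 ≈ 9.9150 m = S ✓

v_R_max = 23/10 m/s = 2.3000 m/s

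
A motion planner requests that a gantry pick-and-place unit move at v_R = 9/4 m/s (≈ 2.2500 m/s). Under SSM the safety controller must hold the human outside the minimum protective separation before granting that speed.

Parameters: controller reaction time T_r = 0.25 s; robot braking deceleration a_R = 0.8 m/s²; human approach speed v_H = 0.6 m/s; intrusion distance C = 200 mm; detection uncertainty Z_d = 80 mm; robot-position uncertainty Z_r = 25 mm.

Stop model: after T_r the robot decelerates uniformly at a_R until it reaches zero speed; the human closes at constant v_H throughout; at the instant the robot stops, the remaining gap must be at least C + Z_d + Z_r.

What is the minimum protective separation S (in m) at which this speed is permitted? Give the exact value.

braking lasts T_s = (9/4)/(4/5) = 2.8125 s
robot covers v_R·T_r = 2.2500·0.2500 = 0.5625 m before braking
robot under decel: 2.2500²/(2·0.8000) = 3.1641 m
human over T_r+T_s: 0.6000·(0.2500+2.8125) = 1.8375 m
C+Z_d+Z_r = 0.2000+0.0800+0.0250 = 0.3050 m
S_min ≈ 0.5625+3.1641+1.8375+0.3050  ⇒  S_min = 18781/3200 m

S_min = 18781/3200 m = 5.8691 m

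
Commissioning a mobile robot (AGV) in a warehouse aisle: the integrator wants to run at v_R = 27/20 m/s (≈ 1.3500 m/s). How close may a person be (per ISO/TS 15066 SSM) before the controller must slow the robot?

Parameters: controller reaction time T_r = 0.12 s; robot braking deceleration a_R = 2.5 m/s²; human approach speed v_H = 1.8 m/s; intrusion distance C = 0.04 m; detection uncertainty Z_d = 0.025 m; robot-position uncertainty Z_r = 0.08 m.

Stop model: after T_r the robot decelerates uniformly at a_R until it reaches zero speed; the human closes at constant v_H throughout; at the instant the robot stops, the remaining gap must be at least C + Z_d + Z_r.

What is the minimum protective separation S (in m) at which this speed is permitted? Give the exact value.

S_min = 3719/2000 m = 1.8595 m

T_s = v_R/a_R = (27/20)/(5/2) = 0.5400 s
reaction-phase robot travel = 1.3500·0.1200 = 0.1620 m
braking distance = 1.3500²/(2·2.5000) = 0.3645 m
human closes 1.8000·0.6600 = 1.1880 m
margins: 0.0400+0.0250+0.0800 = 0.1450 m
S_min ≈ 0.1620+0.3645+1.1880+0.1450  ⇒  S_min = 3719/2000 m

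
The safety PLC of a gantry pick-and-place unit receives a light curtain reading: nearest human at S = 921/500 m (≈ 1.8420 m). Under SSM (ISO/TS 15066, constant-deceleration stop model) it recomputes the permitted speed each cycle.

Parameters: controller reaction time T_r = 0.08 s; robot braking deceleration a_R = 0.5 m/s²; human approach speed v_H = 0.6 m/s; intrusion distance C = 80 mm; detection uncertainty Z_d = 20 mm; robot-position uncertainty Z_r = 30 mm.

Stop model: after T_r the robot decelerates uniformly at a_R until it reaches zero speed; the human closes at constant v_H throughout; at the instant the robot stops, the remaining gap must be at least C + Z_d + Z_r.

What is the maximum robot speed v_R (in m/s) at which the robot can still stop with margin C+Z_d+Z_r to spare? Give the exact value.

v_R_max = 4/5 m/s = 0.8000 m/s

at the boundary: (1)·v² + (32/25)·v + (-208/125) = 0
  disc = (32/25)² − 4·(1)·(-208/125) = 5184/625 ; √disc = 72/25
  v_R = (−(32/25) + 72/25) / (2·(1)) = 4/5 m/s
check:
T_s = v_R/a_R = (4/5)/(1/2) = 1.6000 s
robot in T_r: 0.8000·0.0800 = 0.0640 m
braking distance = 0.8000²/(2·0.5000) = 0.6400 m
person approaches 0.6000·(0.0800+1.6000) = 1.0080 m
C+Z_d+Z_r = 0.0800+0.0200+0.0300 = 0.1300 m
sum ≈ 0.0640+0.6400+1.0080+0.1300 ≈ 1.8420 m = S ✓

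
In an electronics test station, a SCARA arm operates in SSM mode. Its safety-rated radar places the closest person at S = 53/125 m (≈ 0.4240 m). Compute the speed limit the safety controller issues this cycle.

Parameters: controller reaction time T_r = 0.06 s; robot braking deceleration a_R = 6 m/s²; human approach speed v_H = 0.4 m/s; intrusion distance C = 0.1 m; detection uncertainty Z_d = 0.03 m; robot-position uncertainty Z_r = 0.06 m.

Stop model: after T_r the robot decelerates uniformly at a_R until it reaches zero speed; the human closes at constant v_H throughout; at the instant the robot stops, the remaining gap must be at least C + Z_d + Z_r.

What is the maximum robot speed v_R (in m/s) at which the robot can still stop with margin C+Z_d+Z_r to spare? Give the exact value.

v_R_max = 1 m/s = 1.0000 m/s

collect terms ⇒ (1/12)·v_R² + (19/150)·v_R + (-21/100) = 0
  disc = (19/150)² − 4·(1/12)·(-21/100) = 484/5625 ; √disc = 22/75
  v_R = (−(19/150) + 22/75) / (2·(1/12)) = 1 m/s
check:
T_s = v_R/a_R = 1/6 = 0.1667 s
robot covers v_R·T_r = 1.0000·0.0600 = 0.0600 m before braking
robot under decel: 1.0000²/(2·6.0000) = 0.0833 m
human closes 0.4000·0.2267 = 0.0907 m
margins: 0.1000+0.0300+0.0600 = 0.1900 m
sum ≈ 0.0600+0.0833+0.0907+0.1900 ≈ 0.4240 m = S ✓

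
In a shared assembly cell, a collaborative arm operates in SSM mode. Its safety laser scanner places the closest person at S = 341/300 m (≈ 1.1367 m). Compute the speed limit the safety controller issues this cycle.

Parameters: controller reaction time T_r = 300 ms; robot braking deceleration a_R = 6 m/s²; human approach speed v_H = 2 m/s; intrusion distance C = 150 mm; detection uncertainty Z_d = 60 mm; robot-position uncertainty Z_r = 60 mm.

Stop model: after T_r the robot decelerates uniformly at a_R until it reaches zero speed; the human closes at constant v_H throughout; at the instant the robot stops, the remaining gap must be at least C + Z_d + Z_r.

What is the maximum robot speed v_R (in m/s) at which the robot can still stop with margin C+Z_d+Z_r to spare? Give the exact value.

v_R_max = 2/5 m/s = 0.4000 m/s

collect terms ⇒ (1/12)·v_R² + (19/30)·v_R + (-4/15) = 0
  disc = (19/30)² − 4·(1/12)·(-4/15) = 49/100 ; √disc = 7/10
  v_R = (−(19/30) + 7/10) / (2·(1/12)) = 2/5 m/s
check:
T_s = v_R/a_R = (2/5)/6 = 0.0667 s
robot covers v_R·T_r = 0.4000·0.3000 = 0.1200 m before braking
braking distance = 0.4000²/(2·6.0000) = 0.0133 m
human closes 2.0000·0.3667 = 0.7333 m
residual clearance needed = 0.1500+0.0600+0.0600 = 0.2700 m
sum ≈ 0.1200+0.0133+0.7333+0.2700 ≈ 1.1367 m = S ✓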